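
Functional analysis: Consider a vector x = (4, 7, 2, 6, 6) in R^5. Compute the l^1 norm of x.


The l^1 norm equals the sum of absolute values of all components.
||x||_1 = 4 + 7 + 2 + 6 + 6
= 25

25.0000


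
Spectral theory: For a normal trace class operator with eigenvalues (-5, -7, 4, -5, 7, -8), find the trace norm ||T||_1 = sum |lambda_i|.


For a normal operator, singular values equal |eigenvalues|.
Trace norm = sum |lambda_i| = 5 + 7 + 4 + 5 + 7 + 8
= 36

36


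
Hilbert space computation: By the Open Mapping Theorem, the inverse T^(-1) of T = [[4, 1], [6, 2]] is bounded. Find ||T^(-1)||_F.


det(T) = 4*2 - 1*6 = 2
T^(-1) = (1/2) * [[2, -1], [-6, 4]] = [[1.0000, -0.5000], [-3.0000, 2.0000]]
||T^(-1)||_F^2 = 1.0000^2 + (-0.5000)^2 + (-3.0000)^2 + 2.0000^2 = 14.2500
||T^(-1)||_F = sqrt(14.2500) = 3.7749

3.7749


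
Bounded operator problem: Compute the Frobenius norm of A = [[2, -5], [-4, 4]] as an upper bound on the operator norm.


||A||_F^2 = sum a_ij^2
= 2^2 + (-5)^2 + (-4)^2 + 4^2
= 4 + 25 + 16 + 16 = 61
||A||_F = sqrt(61) = 7.8102

7.8102


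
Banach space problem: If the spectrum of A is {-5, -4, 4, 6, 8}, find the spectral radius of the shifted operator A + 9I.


Spectrum of A + 9I = {4, 5, 13, 15, 17}
Spectral radius = max |lambda| over the shifted spectrum
= max(4, 5, 13, 15, 17) = 17

17


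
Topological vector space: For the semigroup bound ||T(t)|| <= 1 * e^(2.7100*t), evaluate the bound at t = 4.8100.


||T(4.8100)|| <= 1 * exp(2.7100 * 4.8100)
= 1 * exp(13.0351)
= 1 * 458217.8477
= 458217.8477

458217.8477


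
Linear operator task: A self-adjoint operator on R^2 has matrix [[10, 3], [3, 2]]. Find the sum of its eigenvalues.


For a self-adjoint (symmetric) matrix, the eigenvalues are real.
The sum of eigenvalues equals the trace of the matrix.
trace = 10 + 2 = 12

12


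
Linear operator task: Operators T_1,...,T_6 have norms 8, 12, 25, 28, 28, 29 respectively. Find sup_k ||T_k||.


By the Uniform Boundedness Principle, the supremum of norms is finite.
sup_k ||T_k|| = max(8, 12, 25, 28, 28, 29) = 29

29


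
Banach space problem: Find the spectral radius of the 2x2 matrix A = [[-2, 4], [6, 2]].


For a 2x2 matrix, eigenvalues satisfy lambda^2 - (trace)*lambda + det = 0
trace = -2 + 2 = 0
det = -2*2 - 4*6 = -28
discriminant = 0^2 - 4*(-28) = 112
spectral radius = max |eigenvalue| = 5.2915

5.2915


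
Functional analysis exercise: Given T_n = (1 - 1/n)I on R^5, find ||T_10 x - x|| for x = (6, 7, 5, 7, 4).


T_10 x - x = (1 - 1/10)x - x = -x/10
||x|| = sqrt(175) = 13.2288
||T_10 x - x|| = ||x||/10 = 13.2288/10 = 1.3229

1.3229


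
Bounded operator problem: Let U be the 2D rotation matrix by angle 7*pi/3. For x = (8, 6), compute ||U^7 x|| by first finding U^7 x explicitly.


U is a rotation by theta = 7*pi/3
U^7 = rotation by 7*theta = 49*pi/3 = 1*pi/3 (mod 2*pi)
cos(1*pi/3) = 0.5000, sin(1*pi/3) = 0.8660
U^7 x = (0.5000 * 8 - 0.8660 * 6, 0.8660 * 8 + 0.5000 * 6)
= (-1.1962, 9.9282)
||U^7 x|| = sqrt((-1.1962)^2 + 9.9282^2) = sqrt(100.0000) = 10.0000

10.0000


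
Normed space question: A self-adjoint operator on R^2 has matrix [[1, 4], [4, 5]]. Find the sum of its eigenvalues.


For a self-adjoint (symmetric) matrix, the eigenvalues are real.
The sum of eigenvalues equals the trace of the matrix.
trace = 1 + 5 = 6

6


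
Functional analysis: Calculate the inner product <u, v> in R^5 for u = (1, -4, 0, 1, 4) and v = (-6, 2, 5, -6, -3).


Computing the standard inner product <u, v> = sum u_i * v_i
= 1*-6 + -4*2 + 0*5 + 1*-6 + 4*-3
= -6 + -8 + 0 + -6 + -12
= -32

-32


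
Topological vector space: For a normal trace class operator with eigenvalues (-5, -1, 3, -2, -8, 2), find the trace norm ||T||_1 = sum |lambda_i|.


For a normal operator, singular values equal |eigenvalues|.
Trace norm = sum |lambda_i| = 5 + 1 + 3 + 2 + 8 + 2
= 21

21


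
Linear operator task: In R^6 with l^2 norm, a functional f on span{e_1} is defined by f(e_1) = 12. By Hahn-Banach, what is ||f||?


The norm of f is given by ||f|| = sup_{||x||=1} |f(x)|.
On span{e_1}, ||e_1|| = 1, so ||f|| = |f(e_1)| / ||e_1||
= |12| / 1 = 12.0000

12.0000


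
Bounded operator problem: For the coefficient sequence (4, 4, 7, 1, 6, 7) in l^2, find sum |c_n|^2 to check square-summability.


sum |c_n|^2 = 4^2 + 4^2 + 7^2 + 1^2 + 6^2 + 7^2
= 16 + 16 + 49 + 1 + 36 + 49
= 167

167


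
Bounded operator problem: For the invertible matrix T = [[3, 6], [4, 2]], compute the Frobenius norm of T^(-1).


det(T) = 3*2 - 6*4 = -18
T^(-1) = (1/-18) * [[2, -6], [-4, 3]] = [[-0.1111, 0.3333], [0.2222, -0.1667]]
||T^(-1)||_F^2 = (-0.1111)^2 + 0.3333^2 + 0.2222^2 + (-0.1667)^2 = 0.2006
||T^(-1)||_F = sqrt(0.2006) = 0.4479

0.4479


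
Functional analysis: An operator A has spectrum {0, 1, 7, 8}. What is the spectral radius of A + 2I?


Spectrum of A + 2I = {2, 3, 9, 10}
Spectral radius = max |lambda| over the shifted spectrum
= max(2, 3, 9, 10) = 10

10


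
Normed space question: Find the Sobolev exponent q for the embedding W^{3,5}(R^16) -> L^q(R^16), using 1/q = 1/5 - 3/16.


Using the Sobolev embedding formula: 1/q = 1/p - k/n
1/q = 1/5 - 3/16 = 1/80
q = 1/(1/80) = 80

80.0000


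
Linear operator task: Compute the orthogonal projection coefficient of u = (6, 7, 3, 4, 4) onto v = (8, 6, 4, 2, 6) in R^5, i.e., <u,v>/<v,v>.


Computing <u,v> = 6*8 + 7*6 + 3*4 + 4*2 + 4*6 = 134
Computing <v,v> = 8^2 + 6^2 + 4^2 + 2^2 + 6^2 = 156
Projection coefficient = 134/156 = 0.8590

0.8590


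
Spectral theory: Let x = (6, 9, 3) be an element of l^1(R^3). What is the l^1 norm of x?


The l^1 norm equals the sum of absolute values of all components.
||x||_1 = 6 + 9 + 3
= 18

18.0000


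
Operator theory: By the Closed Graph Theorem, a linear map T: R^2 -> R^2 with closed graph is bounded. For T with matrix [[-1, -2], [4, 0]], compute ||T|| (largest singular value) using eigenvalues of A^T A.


A^T A = [[17, 2], [2, 4]]
trace(A^T A) = 21, det(A^T A) = 64
discriminant = 21^2 - 4*64 = 185
Largest eigenvalue of A^T A = (trace + sqrt(disc))/2 = 17.3007
||T|| = sqrt(17.3007) = 4.1594

4.1594


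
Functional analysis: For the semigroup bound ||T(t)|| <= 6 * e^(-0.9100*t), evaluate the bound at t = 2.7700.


||T(2.7700)|| <= 6 * exp(-0.9100 * 2.7700)
= 6 * exp(-2.5207)
= 6 * 0.0804
= 0.4824

0.4824


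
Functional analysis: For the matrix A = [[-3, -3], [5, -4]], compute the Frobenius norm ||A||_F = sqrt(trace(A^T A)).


||A||_F^2 = sum a_ij^2
= (-3)^2 + (-3)^2 + 5^2 + (-4)^2
= 9 + 9 + 25 + 16 = 59
||A||_F = sqrt(59) = 7.6811

7.6811


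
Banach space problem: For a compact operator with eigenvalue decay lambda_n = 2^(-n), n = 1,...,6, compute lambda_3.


The eigenvalue formula gives lambda_3 = 1/2^3
= 1/8
= 0.1250

0.1250


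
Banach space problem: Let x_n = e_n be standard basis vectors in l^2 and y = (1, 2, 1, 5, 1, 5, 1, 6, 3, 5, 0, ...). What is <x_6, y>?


x_6 = e_6 is the standard basis vector with 1 in position 6.
<x_6, y> = y_6 = 5
As n -> infinity, <x_n, y> -> 0, confirming weak convergence of (x_n) to 0.

5


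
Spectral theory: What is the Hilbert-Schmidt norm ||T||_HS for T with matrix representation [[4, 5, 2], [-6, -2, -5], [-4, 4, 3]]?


The Hilbert-Schmidt norm is sqrt(sum of squares of all entries).
Sum of squares = 4^2 + 5^2 + 2^2 + (-6)^2 + (-2)^2 + (-5)^2 + (-4)^2 + 4^2 + 3^2
= 16 + 25 + 4 + 36 + 4 + 25 + 16 + 16 + 9 = 151
||T||_HS = sqrt(151) = 12.2882

12.2882


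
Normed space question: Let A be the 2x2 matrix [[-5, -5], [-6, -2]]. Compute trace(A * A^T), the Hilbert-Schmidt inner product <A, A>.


trace(A * A^T) = sum of squares of all entries
= (-5)^2 + (-5)^2 + (-6)^2 + (-2)^2
= 25 + 25 + 36 + 4
= 90

90


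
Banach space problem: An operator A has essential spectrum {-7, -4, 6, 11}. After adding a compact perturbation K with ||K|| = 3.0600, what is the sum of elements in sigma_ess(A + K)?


By Weyl's theorem, the essential spectrum is invariant under compact perturbations.
sigma_ess(A + K) = sigma_ess(A) = {-7, -4, 6, 11}
Sum = -7 + -4 + 6 + 11 = 6

6


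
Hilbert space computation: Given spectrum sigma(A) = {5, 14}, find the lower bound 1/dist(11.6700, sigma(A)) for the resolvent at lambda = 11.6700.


dist(11.6700, {5, 14}) = min(|11.6700 - 5|, |11.6700 - 14|)
= min(6.6700, 2.3300) = 2.3300
Resolvent bound = 1/2.3300 = 0.4292

0.4292


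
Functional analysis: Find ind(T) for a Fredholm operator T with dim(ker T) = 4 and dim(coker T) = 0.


The Fredholm index is defined as ind(T) = dim(ker T) - dim(coker T)
= 4 - 0
= 4

4


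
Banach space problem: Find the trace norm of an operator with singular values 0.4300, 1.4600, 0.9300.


The nuclear norm is the sum of all singular values.
||T||_1 = 0.4300 + 1.4600 + 0.9300
= 2.8200

2.8200


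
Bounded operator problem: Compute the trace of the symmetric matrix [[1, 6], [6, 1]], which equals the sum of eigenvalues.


For a self-adjoint (symmetric) matrix, the eigenvalues are real.
The sum of eigenvalues equals the trace of the matrix.
trace = 1 + 1 = 2

2


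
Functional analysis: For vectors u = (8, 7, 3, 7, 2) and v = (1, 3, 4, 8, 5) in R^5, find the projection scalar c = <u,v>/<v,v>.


Computing <u,v> = 8*1 + 7*3 + 3*4 + 7*8 + 2*5 = 107
Computing <v,v> = 1^2 + 3^2 + 4^2 + 8^2 + 5^2 = 115
Projection coefficient = 107/115 = 0.9304

0.9304


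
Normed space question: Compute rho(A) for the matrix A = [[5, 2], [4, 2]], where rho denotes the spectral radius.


For a 2x2 matrix, eigenvalues satisfy lambda^2 - (trace)*lambda + det = 0
trace = 5 + 2 = 7
det = 5*2 - 2*4 = 2
discriminant = 7^2 - 4*(2) = 41
spectral radius = max |eigenvalue| = 6.7016

6.7016


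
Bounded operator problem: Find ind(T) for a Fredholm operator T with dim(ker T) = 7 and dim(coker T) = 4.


The Fredholm index is defined as ind(T) = dim(ker T) - dim(coker T)
= 7 - 4
= 3

3


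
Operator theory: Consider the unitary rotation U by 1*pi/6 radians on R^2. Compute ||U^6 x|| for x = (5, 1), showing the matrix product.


U is a rotation by theta = 1*pi/6
U^6 = rotation by 6*theta = 6*pi/6
cos(6*pi/6) = -1.0000, sin(6*pi/6) = 0.0000
U^6 x = (-1.0000 * 5 - 0.0000 * 1, 0.0000 * 5 + -1.0000 * 1)
= (-5.0000, -1.0000)
||U^6 x|| = sqrt((-5.0000)^2 + (-1.0000)^2) = sqrt(26.0000) = 5.0990

5.0990


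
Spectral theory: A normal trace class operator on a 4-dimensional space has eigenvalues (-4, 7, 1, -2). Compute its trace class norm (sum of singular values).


For a normal operator, singular values equal |eigenvalues|.
Trace norm = sum |lambda_i| = 4 + 7 + 1 + 2
= 14

14


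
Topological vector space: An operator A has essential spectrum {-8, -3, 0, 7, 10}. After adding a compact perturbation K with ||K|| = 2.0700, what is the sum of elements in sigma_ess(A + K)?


By Weyl's theorem, the essential spectrum is invariant under compact perturbations.
sigma_ess(A + K) = sigma_ess(A) = {-8, -3, 0, 7, 10}
Sum = -8 + -3 + 0 + 7 + 10 = 6

6


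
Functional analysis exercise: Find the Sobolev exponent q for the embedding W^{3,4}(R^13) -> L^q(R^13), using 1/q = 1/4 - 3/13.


Using the Sobolev embedding formula: 1/q = 1/p - k/n
1/q = 1/4 - 3/13 = 1/52
q = 1/(1/52) = 52

52.0000


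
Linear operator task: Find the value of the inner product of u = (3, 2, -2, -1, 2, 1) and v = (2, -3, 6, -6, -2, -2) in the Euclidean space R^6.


Computing the standard inner product <u, v> = sum u_i * v_i
= 3*2 + 2*-3 + -2*6 + -1*-6 + 2*-2 + 1*-2
= 6 + -6 + -12 + 6 + -4 + -2
= -12

-12


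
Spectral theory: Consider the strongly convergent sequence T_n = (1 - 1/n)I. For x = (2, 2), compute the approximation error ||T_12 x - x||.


T_12 x - x = (1 - 1/12)x - x = -x/12
||x|| = sqrt(8) = 2.8284
||T_12 x - x|| = ||x||/12 = 2.8284/12 = 0.2357

0.2357


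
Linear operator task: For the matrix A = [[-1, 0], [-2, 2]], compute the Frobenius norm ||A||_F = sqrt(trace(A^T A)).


||A||_F^2 = sum a_ij^2
= (-1)^2 + 0^2 + (-2)^2 + 2^2
= 1 + 0 + 4 + 4 = 9
||A||_F = sqrt(9) = 3.0000

3.0000


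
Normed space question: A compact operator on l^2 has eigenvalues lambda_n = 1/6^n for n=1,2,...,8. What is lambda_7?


The eigenvalue formula gives lambda_7 = 1/6^7
= 1/279936
= 3.5722e-06

3.5722e-06


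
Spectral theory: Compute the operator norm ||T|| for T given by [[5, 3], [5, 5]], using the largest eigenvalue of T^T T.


A^T A = [[50, 40], [40, 34]]
trace(A^T A) = 84, det(A^T A) = 100
discriminant = 84^2 - 4*100 = 6656
Largest eigenvalue of A^T A = (trace + sqrt(disc))/2 = 82.7922
||T|| = sqrt(82.7922) = 9.0990

9.0990


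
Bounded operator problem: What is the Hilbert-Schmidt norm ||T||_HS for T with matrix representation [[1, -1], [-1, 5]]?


The Hilbert-Schmidt norm is sqrt(sum of squares of all entries).
Sum of squares = 1^2 + (-1)^2 + (-1)^2 + 5^2
= 1 + 1 + 1 + 25 = 28
||T||_HS = sqrt(28) = 5.2915

5.2915


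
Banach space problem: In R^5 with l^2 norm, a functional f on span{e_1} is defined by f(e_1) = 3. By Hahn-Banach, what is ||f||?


The norm of f is given by ||f|| = sup_{||x||=1} |f(x)|.
On span{e_1}, ||e_1|| = 1, so ||f|| = |f(e_1)| / ||e_1||
= |3| / 1 = 3.0000

3.0000


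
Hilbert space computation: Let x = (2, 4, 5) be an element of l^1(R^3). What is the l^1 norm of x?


The l^1 norm equals the sum of absolute values of all components.
||x||_1 = 2 + 4 + 5
= 11

11.0000


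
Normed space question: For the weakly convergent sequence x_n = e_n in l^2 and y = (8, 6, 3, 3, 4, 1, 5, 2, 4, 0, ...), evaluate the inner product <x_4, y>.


x_4 = e_4 is the standard basis vector with 1 in position 4.
<x_4, y> = y_4 = 3
As n -> infinity, <x_n, y> -> 0, confirming weak convergence of (x_n) to 0.

3


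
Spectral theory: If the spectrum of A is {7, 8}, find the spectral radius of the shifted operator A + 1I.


Spectrum of A + 1I = {8, 9}
Spectral radius = max |lambda| over the shifted spectrum
= max(8, 9) = 9

9


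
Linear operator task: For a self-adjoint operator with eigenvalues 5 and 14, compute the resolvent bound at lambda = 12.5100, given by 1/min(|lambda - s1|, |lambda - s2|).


dist(12.5100, {5, 14}) = min(|12.5100 - 5|, |12.5100 - 14|)
= min(7.5100, 1.4900) = 1.4900
Resolvent bound = 1/1.4900 = 0.6711

0.6711


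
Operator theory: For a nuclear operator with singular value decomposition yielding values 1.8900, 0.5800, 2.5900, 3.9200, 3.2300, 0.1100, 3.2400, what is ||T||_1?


The nuclear norm is the sum of all singular values.
||T||_1 = 1.8900 + 0.5800 + 2.5900 + 3.9200 + 3.2300 + 0.1100 + 3.2400
= 15.5600

15.5600


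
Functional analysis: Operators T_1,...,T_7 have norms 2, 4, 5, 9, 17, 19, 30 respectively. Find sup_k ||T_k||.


By the Uniform Boundedness Principle, the supremum of norms is finite.
sup_k ||T_k|| = max(2, 4, 5, 9, 17, 19, 30) = 30

30


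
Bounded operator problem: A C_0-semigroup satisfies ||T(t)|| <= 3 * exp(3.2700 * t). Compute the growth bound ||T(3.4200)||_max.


||T(3.4200)|| <= 3 * exp(3.2700 * 3.4200)
= 3 * exp(11.1834)
= 3 * 71926.4969
= 215779.4907

215779.4907


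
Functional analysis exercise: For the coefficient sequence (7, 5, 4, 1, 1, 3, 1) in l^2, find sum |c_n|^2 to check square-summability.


sum |c_n|^2 = 7^2 + 5^2 + 4^2 + 1^2 + 1^2 + 3^2 + 1^2
= 49 + 25 + 16 + 1 + 1 + 9 + 1
= 102

102


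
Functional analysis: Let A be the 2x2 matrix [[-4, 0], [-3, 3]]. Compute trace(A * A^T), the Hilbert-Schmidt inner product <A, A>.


trace(A * A^T) = sum of squares of all entries
= (-4)^2 + 0^2 + (-3)^2 + 3^2
= 16 + 0 + 9 + 9
= 34

34


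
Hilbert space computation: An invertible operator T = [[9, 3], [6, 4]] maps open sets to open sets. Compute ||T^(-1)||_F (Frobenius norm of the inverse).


det(T) = 9*4 - 3*6 = 18
T^(-1) = (1/18) * [[4, -3], [-6, 9]] = [[0.2222, -0.1667], [-0.3333, 0.5000]]
||T^(-1)||_F^2 = 0.2222^2 + (-0.1667)^2 + (-0.3333)^2 + 0.5000^2 = 0.4383
||T^(-1)||_F = sqrt(0.4383) = 0.6620

0.6620


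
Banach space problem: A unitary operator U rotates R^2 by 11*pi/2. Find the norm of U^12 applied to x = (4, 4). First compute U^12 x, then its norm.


U is a rotation by theta = 11*pi/2
U^12 = rotation by 12*theta = 132*pi/2 = 0*pi/2 (mod 2*pi)
cos(0*pi/2) = 1.0000, sin(0*pi/2) = 0.0000
U^12 x = (1.0000 * 4 - 0.0000 * 4, 0.0000 * 4 + 1.0000 * 4)
= (4.0000, 4.0000)
||U^12 x|| = sqrt(4.0000^2 + 4.0000^2) = sqrt(32.0000) = 5.6569

5.6569


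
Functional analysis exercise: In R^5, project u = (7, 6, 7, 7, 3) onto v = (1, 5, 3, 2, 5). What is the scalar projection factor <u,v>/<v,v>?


Computing <u,v> = 7*1 + 6*5 + 7*3 + 7*2 + 3*5 = 87
Computing <v,v> = 1^2 + 5^2 + 3^2 + 2^2 + 5^2 = 64
Projection coefficient = 87/64 = 1.3594

1.3594


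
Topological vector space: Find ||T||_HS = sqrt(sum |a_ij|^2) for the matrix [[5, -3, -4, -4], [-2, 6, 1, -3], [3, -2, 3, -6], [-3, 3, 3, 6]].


The Hilbert-Schmidt norm is sqrt(sum of squares of all entries).
Sum of squares = 5^2 + (-3)^2 + (-4)^2 + (-4)^2 + (-2)^2 + 6^2 + 1^2 + (-3)^2 + 3^2 + (-2)^2 + 3^2 + (-6)^2 + (-3)^2 + 3^2 + 3^2 + 6^2
= 25 + 9 + 16 + 16 + 4 + 36 + 1 + 9 + 9 + 4 + 9 + 36 + 9 + 9 + 9 + 36 = 237
||T||_HS = sqrt(237) = 15.3948

15.3948


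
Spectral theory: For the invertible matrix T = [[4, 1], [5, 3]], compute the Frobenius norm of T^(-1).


det(T) = 4*3 - 1*5 = 7
T^(-1) = (1/7) * [[3, -1], [-5, 4]] = [[0.4286, -0.1429], [-0.7143, 0.5714]]
||T^(-1)||_F^2 = 0.4286^2 + (-0.1429)^2 + (-0.7143)^2 + 0.5714^2 = 1.0408
||T^(-1)||_F = sqrt(1.0408) = 1.0202

1.0202


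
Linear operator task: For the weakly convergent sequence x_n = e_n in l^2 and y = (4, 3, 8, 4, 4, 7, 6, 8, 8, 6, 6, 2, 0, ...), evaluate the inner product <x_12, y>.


x_12 = e_12 is the standard basis vector with 1 in position 12.
<x_12, y> = y_12 = 2
As n -> infinity, <x_n, y> -> 0, confirming weak convergence of (x_n) to 0.

2


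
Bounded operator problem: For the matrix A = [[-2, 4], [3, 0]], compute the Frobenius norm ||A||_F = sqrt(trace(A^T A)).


||A||_F^2 = sum a_ij^2
= (-2)^2 + 4^2 + 3^2 + 0^2
= 4 + 16 + 9 + 0 = 29
||A||_F = sqrt(29) = 5.3852

5.3852


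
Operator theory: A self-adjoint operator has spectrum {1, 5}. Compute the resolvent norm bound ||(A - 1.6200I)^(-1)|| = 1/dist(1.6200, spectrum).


dist(1.6200, {1, 5}) = min(|1.6200 - 1|, |1.6200 - 5|)
= min(0.6200, 3.3800) = 0.6200
Resolvent bound = 1/0.6200 = 1.6129

1.6129


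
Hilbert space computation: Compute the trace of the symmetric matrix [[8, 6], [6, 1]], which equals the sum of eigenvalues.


For a self-adjoint (symmetric) matrix, the eigenvalues are real.
The sum of eigenvalues equals the trace of the matrix.
trace = 8 + 1 = 9

9


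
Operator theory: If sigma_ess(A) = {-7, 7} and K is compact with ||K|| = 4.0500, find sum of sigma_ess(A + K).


By Weyl's theorem, the essential spectrum is invariant under compact perturbations.
sigma_ess(A + K) = sigma_ess(A) = {-7, 7}
Sum = -7 + 7 = 0

0


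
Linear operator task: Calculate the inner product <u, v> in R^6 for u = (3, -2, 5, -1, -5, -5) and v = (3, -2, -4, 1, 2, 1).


Computing the standard inner product <u, v> = sum u_i * v_i
= 3*3 + -2*-2 + 5*-4 + -1*1 + -5*2 + -5*1
= 9 + 4 + -20 + -1 + -10 + -5
= -23

-23


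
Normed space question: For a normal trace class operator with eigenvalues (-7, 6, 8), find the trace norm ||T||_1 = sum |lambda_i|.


For a normal operator, singular values equal |eigenvalues|.
Trace norm = sum |lambda_i| = 7 + 6 + 8
= 21

21


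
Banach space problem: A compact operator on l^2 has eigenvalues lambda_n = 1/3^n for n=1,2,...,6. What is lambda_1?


The eigenvalue formula gives lambda_1 = 1/3^1
= 1/3
= 0.3333

0.3333


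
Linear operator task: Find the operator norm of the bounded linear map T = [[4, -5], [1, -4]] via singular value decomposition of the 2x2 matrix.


A^T A = [[17, -24], [-24, 41]]
trace(A^T A) = 58, det(A^T A) = 121
discriminant = 58^2 - 4*121 = 2880
Largest eigenvalue of A^T A = (trace + sqrt(disc))/2 = 55.8328
||T|| = sqrt(55.8328) = 7.4721

7.4721


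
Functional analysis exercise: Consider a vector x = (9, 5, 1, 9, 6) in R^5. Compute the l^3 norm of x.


The l^3 norm = (sum |x_i|^3)^(1/3)
Sum of 3th powers = 729 + 125 + 1 + 729 + 216 = 1800
||x||_3 = (1800)^(1/3) = 12.1644

12.1644


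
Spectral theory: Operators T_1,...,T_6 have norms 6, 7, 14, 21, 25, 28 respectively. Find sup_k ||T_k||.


By the Uniform Boundedness Principle, the supremum of norms is finite.
sup_k ||T_k|| = max(6, 7, 14, 21, 25, 28) = 28

28


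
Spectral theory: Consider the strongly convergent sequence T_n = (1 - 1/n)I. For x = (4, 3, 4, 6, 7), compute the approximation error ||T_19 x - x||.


T_19 x - x = (1 - 1/19)x - x = -x/19
||x|| = sqrt(126) = 11.2250
||T_19 x - x|| = ||x||/19 = 11.2250/19 = 0.5908

0.5908


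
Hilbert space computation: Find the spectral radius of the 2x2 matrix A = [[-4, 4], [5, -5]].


For a 2x2 matrix, eigenvalues satisfy lambda^2 - (trace)*lambda + det = 0
trace = -4 + -5 = -9
det = -4*-5 - 4*5 = 0
discriminant = (-9)^2 - 4*(0) = 81
spectral radius = max |eigenvalue| = 9.0000

9.0000


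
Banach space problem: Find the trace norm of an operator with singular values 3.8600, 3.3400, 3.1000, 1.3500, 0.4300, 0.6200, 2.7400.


The nuclear norm is the sum of all singular values.
||T||_1 = 3.8600 + 3.3400 + 3.1000 + 1.3500 + 0.4300 + 0.6200 + 2.7400
= 15.4400

15.4400


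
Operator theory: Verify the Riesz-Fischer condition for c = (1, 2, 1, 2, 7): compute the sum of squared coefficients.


sum |c_n|^2 = 1^2 + 2^2 + 1^2 + 2^2 + 7^2
= 1 + 4 + 1 + 4 + 49
= 59

59


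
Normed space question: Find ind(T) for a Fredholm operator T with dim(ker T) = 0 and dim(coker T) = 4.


The Fredholm index is defined as ind(T) = dim(ker T) - dim(coker T)
= 0 - 4
= -4

-4


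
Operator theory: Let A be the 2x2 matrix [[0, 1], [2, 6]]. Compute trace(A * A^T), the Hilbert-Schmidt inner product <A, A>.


trace(A * A^T) = sum of squares of all entries
= 0^2 + 1^2 + 2^2 + 6^2
= 0 + 1 + 4 + 36
= 41

41


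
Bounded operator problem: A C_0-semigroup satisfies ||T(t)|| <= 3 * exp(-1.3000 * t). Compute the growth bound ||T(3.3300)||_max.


||T(3.3300)|| <= 3 * exp(-1.3000 * 3.3300)
= 3 * exp(-4.3290)
= 3 * 0.0132
= 0.0395

0.0395


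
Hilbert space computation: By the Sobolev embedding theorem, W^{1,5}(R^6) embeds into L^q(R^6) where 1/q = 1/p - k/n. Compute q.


Using the Sobolev embedding formula: 1/q = 1/p - k/n
1/q = 1/5 - 1/6 = 1/30
q = 1/(1/30) = 30

30.0000


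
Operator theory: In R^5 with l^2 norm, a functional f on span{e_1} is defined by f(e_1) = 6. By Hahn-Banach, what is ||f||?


The norm of f is given by ||f|| = sup_{||x||=1} |f(x)|.
On span{e_1}, ||e_1|| = 1, so ||f|| = |f(e_1)| / ||e_1||
= |6| / 1 = 6.0000

6.0000


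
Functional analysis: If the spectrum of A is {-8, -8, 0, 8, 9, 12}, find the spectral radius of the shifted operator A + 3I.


Spectrum of A + 3I = {-5, -5, 3, 11, 12, 15}
Spectral radius = max |lambda| over the shifted spectrum
= max(5, 5, 3, 11, 12, 15) = 15

15


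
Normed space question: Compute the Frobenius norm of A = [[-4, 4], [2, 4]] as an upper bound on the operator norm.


||A||_F^2 = sum a_ij^2
= (-4)^2 + 4^2 + 2^2 + 4^2
= 16 + 16 + 4 + 16 = 52
||A||_F = sqrt(52) = 7.2111

7.2111


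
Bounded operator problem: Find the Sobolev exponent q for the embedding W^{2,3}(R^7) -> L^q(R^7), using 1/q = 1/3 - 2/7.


Using the Sobolev embedding formula: 1/q = 1/p - k/n
1/q = 1/3 - 2/7 = 1/21
q = 1/(1/21) = 21

21.0000


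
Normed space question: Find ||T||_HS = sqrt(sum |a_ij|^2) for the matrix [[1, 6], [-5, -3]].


The Hilbert-Schmidt norm is sqrt(sum of squares of all entries).
Sum of squares = 1^2 + 6^2 + (-5)^2 + (-3)^2
= 1 + 36 + 25 + 9 = 71
||T||_HS = sqrt(71) = 8.4261

8.4261


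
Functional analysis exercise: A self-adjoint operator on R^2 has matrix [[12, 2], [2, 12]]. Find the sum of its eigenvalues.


For a self-adjoint (symmetric) matrix, the eigenvalues are real.
The sum of eigenvalues equals the trace of the matrix.
trace = 12 + 12 = 24

24


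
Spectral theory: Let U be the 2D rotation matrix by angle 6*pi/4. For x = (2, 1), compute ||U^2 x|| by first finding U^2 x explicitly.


U is a rotation by theta = 6*pi/4
U^2 = rotation by 2*theta = 12*pi/4 = 4*pi/4 (mod 2*pi)
cos(4*pi/4) = -1.0000, sin(4*pi/4) = 0.0000
U^2 x = (-1.0000 * 2 - 0.0000 * 1, 0.0000 * 2 + -1.0000 * 1)
= (-2.0000, -1.0000)
||U^2 x|| = sqrt((-2.0000)^2 + (-1.0000)^2) = sqrt(5.0000) = 2.2361

2.2361


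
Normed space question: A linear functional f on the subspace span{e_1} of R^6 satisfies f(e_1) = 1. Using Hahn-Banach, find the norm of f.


The norm of f is given by ||f|| = sup_{||x||=1} |f(x)|.
On span{e_1}, ||e_1|| = 1, so ||f|| = |f(e_1)| / ||e_1||
= |1| / 1 = 1.0000

1.0000


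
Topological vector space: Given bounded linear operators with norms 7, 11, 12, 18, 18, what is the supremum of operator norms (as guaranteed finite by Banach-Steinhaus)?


By the Uniform Boundedness Principle, the supremum of norms is finite.
sup_k ||T_k|| = max(7, 11, 12, 18, 18) = 18

18


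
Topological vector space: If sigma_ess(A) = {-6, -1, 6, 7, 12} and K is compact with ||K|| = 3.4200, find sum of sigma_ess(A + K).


By Weyl's theorem, the essential spectrum is invariant under compact perturbations.
sigma_ess(A + K) = sigma_ess(A) = {-6, -1, 6, 7, 12}
Sum = -6 + -1 + 6 + 7 + 12 = 18

18


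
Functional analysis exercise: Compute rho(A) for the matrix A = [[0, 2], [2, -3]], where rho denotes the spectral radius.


For a 2x2 matrix, eigenvalues satisfy lambda^2 - (trace)*lambda + det = 0
trace = 0 + -3 = -3
det = 0*-3 - 2*2 = -4
discriminant = (-3)^2 - 4*(-4) = 25
spectral radius = max |eigenvalue| = 4.0000

4.0000


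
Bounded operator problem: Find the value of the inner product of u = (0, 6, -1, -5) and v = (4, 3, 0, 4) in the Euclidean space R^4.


Computing the standard inner product <u, v> = sum u_i * v_i
= 0*4 + 6*3 + -1*0 + -5*4
= 0 + 18 + 0 + -20
= -2

-2


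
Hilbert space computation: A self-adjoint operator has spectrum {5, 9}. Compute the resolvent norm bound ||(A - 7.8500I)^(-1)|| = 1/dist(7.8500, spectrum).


dist(7.8500, {5, 9}) = min(|7.8500 - 5|, |7.8500 - 9|)
= min(2.8500, 1.1500) = 1.1500
Resolvent bound = 1/1.1500 = 0.8696

0.8696


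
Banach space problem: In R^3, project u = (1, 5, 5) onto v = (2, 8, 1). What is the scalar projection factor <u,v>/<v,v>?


Computing <u,v> = 1*2 + 5*8 + 5*1 = 47
Computing <v,v> = 2^2 + 8^2 + 1^2 = 69
Projection coefficient = 47/69 = 0.6812

0.6812


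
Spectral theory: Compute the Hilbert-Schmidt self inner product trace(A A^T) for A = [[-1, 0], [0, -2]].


trace(A * A^T) = sum of squares of all entries
= (-1)^2 + 0^2 + 0^2 + (-2)^2
= 1 + 0 + 0 + 4
= 5

5


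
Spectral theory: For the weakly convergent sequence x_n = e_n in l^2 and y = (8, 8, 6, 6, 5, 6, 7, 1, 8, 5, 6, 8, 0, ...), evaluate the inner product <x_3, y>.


x_3 = e_3 is the standard basis vector with 1 in position 3.
<x_3, y> = y_3 = 6
As n -> infinity, <x_n, y> -> 0, confirming weak convergence of (x_n) to 0.

6


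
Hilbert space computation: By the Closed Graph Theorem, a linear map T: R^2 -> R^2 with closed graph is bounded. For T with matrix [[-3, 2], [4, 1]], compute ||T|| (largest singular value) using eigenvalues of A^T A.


A^T A = [[25, -2], [-2, 5]]
trace(A^T A) = 30, det(A^T A) = 121
discriminant = 30^2 - 4*121 = 416
Largest eigenvalue of A^T A = (trace + sqrt(disc))/2 = 25.1980
||T|| = sqrt(25.1980) = 5.0198

5.0198


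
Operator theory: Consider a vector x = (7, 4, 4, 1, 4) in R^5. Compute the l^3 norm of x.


The l^3 norm = (sum |x_i|^3)^(1/3)
Sum of 3th powers = 343 + 64 + 64 + 1 + 64 = 536
||x||_3 = (536)^(1/3) = 8.1231

8.1231


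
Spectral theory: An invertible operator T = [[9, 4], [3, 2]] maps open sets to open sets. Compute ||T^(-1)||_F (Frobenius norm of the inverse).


det(T) = 9*2 - 4*3 = 6
T^(-1) = (1/6) * [[2, -4], [-3, 9]] = [[0.3333, -0.6667], [-0.5000, 1.5000]]
||T^(-1)||_F^2 = 0.3333^2 + (-0.6667)^2 + (-0.5000)^2 + 1.5000^2 = 3.0556
||T^(-1)||_F = sqrt(3.0556) = 1.7480

1.7480


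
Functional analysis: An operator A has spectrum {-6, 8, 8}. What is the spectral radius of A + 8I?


Spectrum of A + 8I = {2, 16, 16}
Spectral radius = max |lambda| over the shifted spectrum
= max(2, 16, 16) = 16

16


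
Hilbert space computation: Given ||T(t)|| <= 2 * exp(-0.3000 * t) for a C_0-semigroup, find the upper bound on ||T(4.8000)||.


||T(4.8000)|| <= 2 * exp(-0.3000 * 4.8000)
= 2 * exp(-1.4400)
= 2 * 0.2369
= 0.4739

0.4739


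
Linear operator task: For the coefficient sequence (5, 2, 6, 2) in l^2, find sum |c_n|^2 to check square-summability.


sum |c_n|^2 = 5^2 + 2^2 + 6^2 + 2^2
= 25 + 4 + 36 + 4
= 69

69


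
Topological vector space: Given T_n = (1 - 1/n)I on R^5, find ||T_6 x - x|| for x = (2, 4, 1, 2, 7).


T_6 x - x = (1 - 1/6)x - x = -x/6
||x|| = sqrt(74) = 8.6023
||T_6 x - x|| = ||x||/6 = 8.6023/6 = 1.4337

1.4337


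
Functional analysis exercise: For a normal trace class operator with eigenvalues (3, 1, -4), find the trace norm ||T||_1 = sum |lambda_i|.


For a normal operator, singular values equal |eigenvalues|.
Trace norm = sum |lambda_i| = 3 + 1 + 4
= 8

8


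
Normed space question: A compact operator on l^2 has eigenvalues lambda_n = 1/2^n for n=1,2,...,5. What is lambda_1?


The eigenvalue formula gives lambda_1 = 1/2^1
= 1/2
= 0.5000

0.5000


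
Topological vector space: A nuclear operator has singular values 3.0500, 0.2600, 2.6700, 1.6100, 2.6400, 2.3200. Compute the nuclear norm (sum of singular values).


The nuclear norm is the sum of all singular values.
||T||_1 = 3.0500 + 0.2600 + 2.6700 + 1.6100 + 2.6400 + 2.3200
= 12.5500

12.5500


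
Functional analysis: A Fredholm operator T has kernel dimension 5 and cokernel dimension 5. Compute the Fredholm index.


The Fredholm index is defined as ind(T) = dim(ker T) - dim(coker T)
= 5 - 5
= 0

0


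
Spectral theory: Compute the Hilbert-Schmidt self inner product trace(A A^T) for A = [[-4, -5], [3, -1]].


trace(A * A^T) = sum of squares of all entries
= (-4)^2 + (-5)^2 + 3^2 + (-1)^2
= 16 + 25 + 9 + 1
= 51

51


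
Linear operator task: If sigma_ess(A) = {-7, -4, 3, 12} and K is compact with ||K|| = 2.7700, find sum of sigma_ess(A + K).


By Weyl's theorem, the essential spectrum is invariant under compact perturbations.
sigma_ess(A + K) = sigma_ess(A) = {-7, -4, 3, 12}
Sum = -7 + -4 + 3 + 12 = 4

4


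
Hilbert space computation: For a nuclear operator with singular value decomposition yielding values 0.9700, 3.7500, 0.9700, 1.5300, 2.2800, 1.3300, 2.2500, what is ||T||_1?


The nuclear norm is the sum of all singular values.
||T||_1 = 0.9700 + 3.7500 + 0.9700 + 1.5300 + 2.2800 + 1.3300 + 2.2500
= 13.0800

13.0800


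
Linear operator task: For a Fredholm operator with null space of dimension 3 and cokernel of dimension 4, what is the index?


The Fredholm index is defined as ind(T) = dim(ker T) - dim(coker T)
= 3 - 4
= -1

-1


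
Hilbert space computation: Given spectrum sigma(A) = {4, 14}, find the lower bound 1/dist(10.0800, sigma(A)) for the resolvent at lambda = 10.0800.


dist(10.0800, {4, 14}) = min(|10.0800 - 4|, |10.0800 - 14|)
= min(6.0800, 3.9200) = 3.9200
Resolvent bound = 1/3.9200 = 0.2551

0.2551


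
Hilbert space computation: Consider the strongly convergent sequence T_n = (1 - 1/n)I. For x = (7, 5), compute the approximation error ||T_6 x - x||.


T_6 x - x = (1 - 1/6)x - x = -x/6
||x|| = sqrt(74) = 8.6023
||T_6 x - x|| = ||x||/6 = 8.6023/6 = 1.4337

1.4337


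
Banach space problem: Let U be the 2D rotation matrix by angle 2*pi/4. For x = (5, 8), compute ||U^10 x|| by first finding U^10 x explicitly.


U is a rotation by theta = 2*pi/4
U^10 = rotation by 10*theta = 20*pi/4 = 4*pi/4 (mod 2*pi)
cos(4*pi/4) = -1.0000, sin(4*pi/4) = 0.0000
U^10 x = (-1.0000 * 5 - 0.0000 * 8, 0.0000 * 5 + -1.0000 * 8)
= (-5.0000, -8.0000)
||U^10 x|| = sqrt((-5.0000)^2 + (-8.0000)^2) = sqrt(89.0000) = 9.4340

9.4340


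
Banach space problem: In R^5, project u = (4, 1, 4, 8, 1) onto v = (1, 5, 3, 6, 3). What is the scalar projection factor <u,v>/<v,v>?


Computing <u,v> = 4*1 + 1*5 + 4*3 + 8*6 + 1*3 = 72
Computing <v,v> = 1^2 + 5^2 + 3^2 + 6^2 + 3^2 = 80
Projection coefficient = 72/80 = 0.9000

0.9000


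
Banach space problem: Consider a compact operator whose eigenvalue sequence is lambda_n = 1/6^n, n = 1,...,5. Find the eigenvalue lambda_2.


The eigenvalue formula gives lambda_2 = 1/6^2
= 1/36
= 0.0278

0.0278


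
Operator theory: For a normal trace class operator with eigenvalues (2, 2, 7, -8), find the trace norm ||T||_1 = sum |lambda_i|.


For a normal operator, singular values equal |eigenvalues|.
Trace norm = sum |lambda_i| = 2 + 2 + 7 + 8
= 19

19


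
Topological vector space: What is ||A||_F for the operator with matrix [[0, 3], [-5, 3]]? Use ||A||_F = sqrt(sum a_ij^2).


||A||_F^2 = sum a_ij^2
= 0^2 + 3^2 + (-5)^2 + 3^2
= 0 + 9 + 25 + 9 = 43
||A||_F = sqrt(43) = 6.5574

6.5574


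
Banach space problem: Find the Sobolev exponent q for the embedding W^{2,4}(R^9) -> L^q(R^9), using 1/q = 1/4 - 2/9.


Using the Sobolev embedding formula: 1/q = 1/p - k/n
1/q = 1/4 - 2/9 = 1/36
q = 1/(1/36) = 36

36.0000


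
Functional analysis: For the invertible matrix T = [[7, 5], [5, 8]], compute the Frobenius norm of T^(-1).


det(T) = 7*8 - 5*5 = 31
T^(-1) = (1/31) * [[8, -5], [-5, 7]] = [[0.2581, -0.1613], [-0.1613, 0.2258]]
||T^(-1)||_F^2 = 0.2581^2 + (-0.1613)^2 + (-0.1613)^2 + 0.2258^2 = 0.1696
||T^(-1)||_F = sqrt(0.1696) = 0.4118

0.4118


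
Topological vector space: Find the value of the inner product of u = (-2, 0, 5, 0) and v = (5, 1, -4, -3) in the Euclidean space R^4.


Computing the standard inner product <u, v> = sum u_i * v_i
= -2*5 + 0*1 + 5*-4 + 0*-3
= -10 + 0 + -20 + 0
= -30

-30


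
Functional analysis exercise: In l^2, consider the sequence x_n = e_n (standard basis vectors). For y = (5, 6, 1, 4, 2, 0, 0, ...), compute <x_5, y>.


x_5 = e_5 is the standard basis vector with 1 in position 5.
<x_5, y> = y_5 = 2
As n -> infinity, <x_n, y> -> 0, confirming weak convergence of (x_n) to 0.

2


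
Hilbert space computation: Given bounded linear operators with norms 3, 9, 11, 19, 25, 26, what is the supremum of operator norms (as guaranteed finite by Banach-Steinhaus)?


By the Uniform Boundedness Principle, the supremum of norms is finite.
sup_k ||T_k|| = max(3, 9, 11, 19, 25, 26) = 26

26


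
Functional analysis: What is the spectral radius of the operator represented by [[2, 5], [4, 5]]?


For a 2x2 matrix, eigenvalues satisfy lambda^2 - (trace)*lambda + det = 0
trace = 2 + 5 = 7
det = 2*5 - 5*4 = -10
discriminant = 7^2 - 4*(-10) = 89
spectral radius = max |eigenvalue| = 8.2170

8.2170


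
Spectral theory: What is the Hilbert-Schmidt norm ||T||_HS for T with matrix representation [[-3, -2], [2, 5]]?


The Hilbert-Schmidt norm is sqrt(sum of squares of all entries).
Sum of squares = (-3)^2 + (-2)^2 + 2^2 + 5^2
= 9 + 4 + 4 + 25 = 42
||T||_HS = sqrt(42) = 6.4807

6.4807


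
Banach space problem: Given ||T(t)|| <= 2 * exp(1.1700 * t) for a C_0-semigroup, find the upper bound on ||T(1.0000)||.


||T(1.0000)|| <= 2 * exp(1.1700 * 1.0000)
= 2 * exp(1.1700)
= 2 * 3.2220
= 6.4440

6.4440


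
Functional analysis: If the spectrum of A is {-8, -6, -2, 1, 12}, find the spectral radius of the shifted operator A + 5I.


Spectrum of A + 5I = {-3, -1, 3, 6, 17}
Spectral radius = max |lambda| over the shifted spectrum
= max(3, 1, 3, 6, 17) = 17

17


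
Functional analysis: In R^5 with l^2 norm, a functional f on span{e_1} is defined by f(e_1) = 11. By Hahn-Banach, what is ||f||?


The norm of f is given by ||f|| = sup_{||x||=1} |f(x)|.
On span{e_1}, ||e_1|| = 1, so ||f|| = |f(e_1)| / ||e_1||
= |11| / 1 = 11.0000

11.0000


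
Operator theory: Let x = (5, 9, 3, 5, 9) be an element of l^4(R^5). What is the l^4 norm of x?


The l^4 norm = (sum |x_i|^4)^(1/4)
Sum of 4th powers = 625 + 6561 + 81 + 625 + 6561 = 14453
||x||_4 = (14453)^(1/4) = 10.9645

10.9645


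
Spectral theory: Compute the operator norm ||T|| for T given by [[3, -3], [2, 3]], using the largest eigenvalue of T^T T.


A^T A = [[13, -3], [-3, 18]]
trace(A^T A) = 31, det(A^T A) = 225
discriminant = 31^2 - 4*225 = 61
Largest eigenvalue of A^T A = (trace + sqrt(disc))/2 = 19.4051
||T|| = sqrt(19.4051) = 4.4051

4.4051


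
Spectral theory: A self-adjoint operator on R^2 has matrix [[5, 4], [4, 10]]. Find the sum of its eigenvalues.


For a self-adjoint (symmetric) matrix, the eigenvalues are real.
The sum of eigenvalues equals the trace of the matrix.
trace = 5 + 10 = 15

15


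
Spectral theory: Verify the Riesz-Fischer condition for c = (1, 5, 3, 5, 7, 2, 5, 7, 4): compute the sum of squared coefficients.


sum |c_n|^2 = 1^2 + 5^2 + 3^2 + 5^2 + 7^2 + 2^2 + 5^2 + 7^2 + 4^2
= 1 + 25 + 9 + 25 + 49 + 4 + 25 + 49 + 16
= 203

203


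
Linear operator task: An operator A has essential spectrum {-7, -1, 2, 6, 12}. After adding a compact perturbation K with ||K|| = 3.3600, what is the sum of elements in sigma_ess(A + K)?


By Weyl's theorem, the essential spectrum is invariant under compact perturbations.
sigma_ess(A + K) = sigma_ess(A) = {-7, -1, 2, 6, 12}
Sum = -7 + -1 + 2 + 6 + 12 = 12

12


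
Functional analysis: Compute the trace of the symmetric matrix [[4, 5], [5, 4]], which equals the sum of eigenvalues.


For a self-adjoint (symmetric) matrix, the eigenvalues are real.
The sum of eigenvalues equals the trace of the matrix.
trace = 4 + 4 = 8

8


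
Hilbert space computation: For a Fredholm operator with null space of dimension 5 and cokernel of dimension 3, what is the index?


The Fredholm index is defined as ind(T) = dim(ker T) - dim(coker T)
= 5 - 3
= 2

2


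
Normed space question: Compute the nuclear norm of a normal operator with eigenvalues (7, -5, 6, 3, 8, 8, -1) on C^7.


For a normal operator, singular values equal |eigenvalues|.
Trace norm = sum |lambda_i| = 7 + 5 + 6 + 3 + 8 + 8 + 1
= 38

38


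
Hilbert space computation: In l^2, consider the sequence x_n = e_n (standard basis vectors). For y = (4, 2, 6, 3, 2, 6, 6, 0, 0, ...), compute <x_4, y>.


x_4 = e_4 is the standard basis vector with 1 in position 4.
<x_4, y> = y_4 = 3
As n -> infinity, <x_n, y> -> 0, confirming weak convergence of (x_n) to 0.

3


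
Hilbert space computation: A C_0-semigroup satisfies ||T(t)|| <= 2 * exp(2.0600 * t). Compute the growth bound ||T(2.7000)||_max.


||T(2.7000)|| <= 2 * exp(2.0600 * 2.7000)
= 2 * exp(5.5620)
= 2 * 260.3430
= 520.6860

520.6860


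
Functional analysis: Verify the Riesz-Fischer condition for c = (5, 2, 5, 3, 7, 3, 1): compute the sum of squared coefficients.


sum |c_n|^2 = 5^2 + 2^2 + 5^2 + 3^2 + 7^2 + 3^2 + 1^2
= 25 + 4 + 25 + 9 + 49 + 9 + 1
= 122

122


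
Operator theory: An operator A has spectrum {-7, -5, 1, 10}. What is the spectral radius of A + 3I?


Spectrum of A + 3I = {-4, -2, 4, 13}
Spectral radius = max |lambda| over the shifted spectrum
= max(4, 2, 4, 13) = 13

13


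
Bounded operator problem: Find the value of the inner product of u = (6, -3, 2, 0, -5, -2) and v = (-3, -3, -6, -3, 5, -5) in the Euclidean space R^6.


Computing the standard inner product <u, v> = sum u_i * v_i
= 6*-3 + -3*-3 + 2*-6 + 0*-3 + -5*5 + -2*-5
= -18 + 9 + -12 + 0 + -25 + 10
= -36

-36


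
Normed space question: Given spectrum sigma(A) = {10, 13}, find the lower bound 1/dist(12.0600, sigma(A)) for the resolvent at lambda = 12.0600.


dist(12.0600, {10, 13}) = min(|12.0600 - 10|, |12.0600 - 13|)
= min(2.0600, 0.9400) = 0.9400
Resolvent bound = 1/0.9400 = 1.0638

1.0638


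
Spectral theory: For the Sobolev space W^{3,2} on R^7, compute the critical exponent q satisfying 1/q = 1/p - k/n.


Using the Sobolev embedding formula: 1/q = 1/p - k/n
1/q = 1/2 - 3/7 = 1/14
q = 1/(1/14) = 14

14.0000
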